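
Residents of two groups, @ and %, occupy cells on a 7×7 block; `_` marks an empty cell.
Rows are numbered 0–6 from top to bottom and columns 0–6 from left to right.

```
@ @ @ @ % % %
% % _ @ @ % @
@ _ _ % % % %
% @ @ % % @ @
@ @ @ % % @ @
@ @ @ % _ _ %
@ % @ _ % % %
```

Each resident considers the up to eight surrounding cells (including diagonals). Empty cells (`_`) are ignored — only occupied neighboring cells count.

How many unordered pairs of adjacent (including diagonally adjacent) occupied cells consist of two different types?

Scan each occupied cell's neighbors to the right and below (and the two forward diagonals) so each pair is counted once.
Row 0: @(0,0)–@(0,1)= @(0,0)–%(1,0)≠ @(0,0)–%(1,1)≠ @(0,1)–@(0,2)= @(0,1)–%(1,1)≠ @(0,1)–%(1,0)≠ @(0,2)–@(0,3)= @(0,2)–@(1,3)= @(0,2)–%(1,1)≠ @(0,3)–%(0,4)≠ @(0,3)–@(1,3)= @(0,3)–@(1,4)= %(0,4)–%(0,5)= %(0,4)–@(1,4)≠ %(0,4)–%(1,5)= %(0,4)–@(1,3)≠ %(0,5)–%(0,6)= %(0,5)–%(1,5)= %(0,5)–@(1,6)≠ %(0,5)–@(1,4)≠ %(0,6)–@(1,6)≠ %(0,6)–%(1,5)=  → 11/22 unlike.
Row 1: %(1,0)–%(1,1)= %(1,0)–@(2,0)≠ %(1,1)–@(2,0)≠ @(1,3)–@(1,4)= @(1,3)–%(2,3)≠ @(1,3)–%(2,4)≠ @(1,4)–%(1,5)≠ @(1,4)–%(2,4)≠ @(1,4)–%(2,5)≠ @(1,4)–%(2,3)≠ %(1,5)–@(1,6)≠ %(1,5)–%(2,5)= %(1,5)–%(2,6)= %(1,5)–%(2,4)= @(1,6)–%(2,6)≠ @(1,6)–%(2,5)≠  → 11/16 unlike.
Row 2: @(2,0)–%(3,0)≠ @(2,0)–@(3,1)= %(2,3)–%(2,4)= %(2,3)–%(3,3)= %(2,3)–%(3,4)= %(2,3)–@(3,2)≠ %(2,4)–%(2,5)= %(2,4)–%(3,4)= %(2,4)–@(3,5)≠ %(2,4)–%(3,3)= %(2,5)–%(2,6)= %(2,5)–@(3,5)≠ %(2,5)–@(3,6)≠ %(2,5)–%(3,4)= %(2,6)–@(3,6)≠ %(2,6)–@(3,5)≠  → 7/16 unlike.
Row 3: %(3,0)–@(3,1)≠ %(3,0)–@(4,0)≠ %(3,0)–@(4,1)≠ @(3,1)–@(3,2)= @(3,1)–@(4,1)= @(3,1)–@(4,2)= @(3,1)–@(4,0)= @(3,2)–%(3,3)≠ @(3,2)–@(4,2)= @(3,2)–%(4,3)≠ @(3,2)–@(4,1)= %(3,3)–%(3,4)= %(3,3)–%(4,3)= %(3,3)–%(4,4)= %(3,3)–@(4,2)≠ %(3,4)–@(3,5)≠ %(3,4)–%(4,4)= %(3,4)–@(4,5)≠ %(3,4)–%(4,3)= @(3,5)–@(3,6)= @(3,5)–@(4,5)= @(3,5)–@(4,6)= @(3,5)–%(4,4)≠ @(3,6)–@(4,6)= @(3,6)–@(4,5)=  → 9/25 unlike.
Row 4: @(4,0)–@(4,1)= @(4,0)–@(5,0)= @(4,0)–@(5,1)= @(4,1)–@(4,2)= @(4,1)–@(5,1)= @(4,1)–@(5,2)= @(4,1)–@(5,0)= @(4,2)–%(4,3)≠ @(4,2)–@(5,2)= @(4,2)–%(5,3)≠ @(4,2)–@(5,1)= %(4,3)–%(4,4)= %(4,3)–%(5,3)= %(4,3)–@(5,2)≠ %(4,4)–@(4,5)≠ %(4,4)–%(5,3)= @(4,5)–@(4,6)= @(4,5)–%(5,6)≠ @(4,6)–%(5,6)≠  → 6/19 unlike.
Row 5: @(5,0)–@(5,1)= @(5,0)–@(6,0)= @(5,0)–%(6,1)≠ @(5,1)–@(5,2)= @(5,1)–%(6,1)≠ @(5,1)–@(6,2)= @(5,1)–@(6,0)= @(5,2)–%(5,3)≠ @(5,2)–@(6,2)= @(5,2)–%(6,1)≠ %(5,3)–%(6,4)= %(5,3)–@(6,2)≠ %(5,6)–%(6,6)= %(5,6)–%(6,5)=  → 5/14 unlike.
Row 6: @(6,0)–%(6,1)≠ %(6,1)–@(6,2)≠ %(6,4)–%(6,5)= %(6,5)–%(6,6)=  → 2/4 unlike.
Total adjacent occupied pairs: 116; unlike-type pairs: 51.

51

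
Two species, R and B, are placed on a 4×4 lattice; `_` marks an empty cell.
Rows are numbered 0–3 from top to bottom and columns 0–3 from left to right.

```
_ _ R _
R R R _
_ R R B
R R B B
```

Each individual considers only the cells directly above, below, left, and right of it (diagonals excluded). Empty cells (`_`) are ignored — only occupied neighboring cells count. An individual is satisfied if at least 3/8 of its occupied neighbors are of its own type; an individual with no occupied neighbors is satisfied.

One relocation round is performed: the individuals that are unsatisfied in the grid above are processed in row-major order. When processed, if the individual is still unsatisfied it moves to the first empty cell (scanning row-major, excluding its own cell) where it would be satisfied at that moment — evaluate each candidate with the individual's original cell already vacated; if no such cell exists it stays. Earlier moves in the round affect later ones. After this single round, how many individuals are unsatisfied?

Initially unsatisfied (in order): (3,2).
  (3,2) → (1,3).
Resulting grid:
_ _ R _
R R R B
_ R R B
R R _ B
All satisfied now.

0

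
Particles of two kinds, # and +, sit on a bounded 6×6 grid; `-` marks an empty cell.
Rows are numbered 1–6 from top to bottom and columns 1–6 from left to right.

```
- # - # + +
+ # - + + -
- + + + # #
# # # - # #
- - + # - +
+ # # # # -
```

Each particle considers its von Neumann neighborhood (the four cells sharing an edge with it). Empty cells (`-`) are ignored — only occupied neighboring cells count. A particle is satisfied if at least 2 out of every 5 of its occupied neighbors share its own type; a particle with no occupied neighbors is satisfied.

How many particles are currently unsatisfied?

8

Row 1: (1,2)# 1/1 ok · (1,4)# 0/2 unhappy · (1,5)+ 2/3 ok · (1,6)+ 1/1 ok
Row 2: (2,1)+ 0/1 unhappy · (2,2)# 1/3 unhappy · (2,4)+ 2/3 ok · (2,5)+ 2/3 ok
Row 3: (3,2)+ 1/3 unhappy · (3,3)+ 2/3 ok · (3,4)+ 2/3 ok · (3,5)# 2/4 ok · (3,6)# 2/2 ok
Row 4: (4,1)# 1/1 ok · (4,2)# 2/3 ok · (4,3)# 1/3 unhappy · (4,5)# 2/2 ok · (4,6)# 2/3 ok
Row 5: (5,3)+ 0/3 unhappy · (5,4)# 1/2 ok · (5,6)+ 0/1 unhappy
Row 6: (6,1)+ 0/1 unhappy · (6,2)# 1/2 ok · (6,3)# 2/3 ok · (6,4)# 3/3 ok · (6,5)# 1/1 ok
Unsatisfied: (1,4), (2,1), (2,2), (3,2), (4,3), (5,3), (5,6), (6,1) — 8 in total.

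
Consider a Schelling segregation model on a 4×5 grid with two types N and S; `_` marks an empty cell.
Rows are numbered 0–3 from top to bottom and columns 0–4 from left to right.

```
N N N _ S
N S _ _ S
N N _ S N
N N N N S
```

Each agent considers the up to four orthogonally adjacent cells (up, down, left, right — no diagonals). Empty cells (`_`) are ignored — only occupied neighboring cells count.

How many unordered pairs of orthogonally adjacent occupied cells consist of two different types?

8

Scan each occupied cell's neighbors to the right and below so each pair is counted once.
From row 0: 1 unlike of 5 pairs (running 1/5).
From row 1: 3 unlike of 4 pairs (running 4/9).
From row 2: 3 unlike of 6 pairs (running 7/15).
From row 3: 1 unlike of 4 pairs (running 8/19).
Total adjacent occupied pairs: 19; unlike-type pairs: 8.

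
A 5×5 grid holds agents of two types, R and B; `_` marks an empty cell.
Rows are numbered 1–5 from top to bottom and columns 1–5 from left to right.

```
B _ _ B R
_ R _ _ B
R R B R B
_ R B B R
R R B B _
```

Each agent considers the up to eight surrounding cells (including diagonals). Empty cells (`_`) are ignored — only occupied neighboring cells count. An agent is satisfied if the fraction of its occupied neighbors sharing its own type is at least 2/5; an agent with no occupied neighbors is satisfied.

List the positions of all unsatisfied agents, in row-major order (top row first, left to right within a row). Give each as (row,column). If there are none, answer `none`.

(1,1)B 0/1 ✗
(1,4)B 1/2 ✓
(1,5)R 0/2 ✗
(2,2)R 2/4 ✓
(2,5)B 2/4 ✓
(3,1)R 3/3 ✓
(3,2)R 3/5 ✓
(3,3)B 2/6 ✗
(3,4)R 1/6 ✗
(3,5)B 2/4 ✓
(4,2)R 4/7 ✓
(4,3)B 4/8 ✓
(4,4)B 5/7 ✓
(4,5)R 1/4 ✗
(5,1)R 2/2 ✓
(5,2)R 2/4 ✓
(5,3)B 3/5 ✓
(5,4)B 3/4 ✓

(1,1), (1,5), (3,3), (3,4), (4,5)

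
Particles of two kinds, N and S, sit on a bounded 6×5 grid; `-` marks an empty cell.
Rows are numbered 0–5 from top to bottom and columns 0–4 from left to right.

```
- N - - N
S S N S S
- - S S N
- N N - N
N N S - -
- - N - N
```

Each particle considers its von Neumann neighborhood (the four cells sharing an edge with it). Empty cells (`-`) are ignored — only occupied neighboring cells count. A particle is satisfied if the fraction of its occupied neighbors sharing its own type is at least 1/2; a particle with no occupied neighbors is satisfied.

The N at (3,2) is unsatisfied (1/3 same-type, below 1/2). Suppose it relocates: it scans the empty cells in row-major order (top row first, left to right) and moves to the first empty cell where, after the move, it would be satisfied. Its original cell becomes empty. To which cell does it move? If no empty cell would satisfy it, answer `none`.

Vacating (3,2). Empty cells in order:
  (0,0): 1/2 same-type → satisfied — stop here.

(0,0)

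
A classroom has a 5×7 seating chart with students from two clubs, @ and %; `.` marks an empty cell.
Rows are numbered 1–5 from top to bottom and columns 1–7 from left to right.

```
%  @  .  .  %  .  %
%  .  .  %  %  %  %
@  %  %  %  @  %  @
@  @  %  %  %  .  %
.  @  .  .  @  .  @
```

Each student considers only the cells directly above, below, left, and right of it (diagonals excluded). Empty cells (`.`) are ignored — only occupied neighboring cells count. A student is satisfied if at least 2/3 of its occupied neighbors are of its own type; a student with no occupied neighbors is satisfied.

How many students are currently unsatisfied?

13

Row 1: (1,1)% 1/2 unhappy · (1,2)@ 0/1 unhappy · (1,5)% 1/1 ok · (1,7)% 1/1 ok
Row 2: (2,1)% 1/2 unhappy · (2,4)% 2/2 ok · (2,5)% 3/4 ok · (2,6)% 3/3 ok · (2,7)% 2/3 ok
Row 3: (3,1)@ 1/3 unhappy · (3,2)% 1/3 unhappy · (3,3)% 3/3 ok · (3,4)% 3/4 ok · (3,5)@ 0/4 unhappy · (3,6)% 1/3 unhappy · (3,7)@ 0/3 unhappy
Row 4: (4,1)@ 2/2 ok · (4,2)@ 2/4 unhappy · (4,3)% 2/3 ok · (4,4)% 3/3 ok · (4,5)% 1/3 unhappy · (4,7)% 0/2 unhappy
Row 5: (5,2)@ 1/1 ok · (5,5)@ 0/1 unhappy · (5,7)@ 0/1 unhappy
Unsatisfied: (1,1), (1,2), (2,1), (3,1), (3,2), (3,5), (3,6), (3,7), (4,2), (4,5), (4,7), (5,5), (5,7) — 13 in total.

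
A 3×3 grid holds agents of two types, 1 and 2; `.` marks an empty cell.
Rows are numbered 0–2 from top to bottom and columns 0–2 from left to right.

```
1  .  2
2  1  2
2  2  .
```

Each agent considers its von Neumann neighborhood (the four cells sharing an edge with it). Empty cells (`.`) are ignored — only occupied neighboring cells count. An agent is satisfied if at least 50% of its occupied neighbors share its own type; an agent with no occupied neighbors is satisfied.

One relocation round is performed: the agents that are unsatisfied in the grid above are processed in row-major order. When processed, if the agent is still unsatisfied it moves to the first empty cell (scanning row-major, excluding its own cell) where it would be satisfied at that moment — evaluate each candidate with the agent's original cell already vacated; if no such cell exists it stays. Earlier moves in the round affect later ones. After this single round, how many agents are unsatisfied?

0

Initially unsatisfied (in order): (0,0), (1,0), (1,1).
  (0,0) → (0,1).
  (1,0): now satisfied by earlier moves; stays.
  (1,1) → (0,0).
Resulting grid:
1 1 2
2 . 2
2 2 .
All satisfied now.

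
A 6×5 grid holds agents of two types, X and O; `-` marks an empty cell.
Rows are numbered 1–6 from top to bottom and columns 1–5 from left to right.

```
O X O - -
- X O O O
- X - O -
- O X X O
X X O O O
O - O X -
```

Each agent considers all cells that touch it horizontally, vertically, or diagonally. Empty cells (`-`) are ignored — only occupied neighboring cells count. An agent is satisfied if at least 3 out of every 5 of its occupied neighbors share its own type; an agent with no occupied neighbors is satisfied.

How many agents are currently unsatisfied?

17

Row 1: (1,1)O 0/2 ✗ · (1,2)X 1/4 ✗ · (1,3)O 2/4 ✗
Row 2: (2,2)X 2/5 ✗ · (2,3)O 3/6 ✗ · (2,4)O 4/4 ✓ · (2,5)O 2/2 ✓
Row 3: (3,2)X 2/4 ✗ · (3,4)O 4/6 ✓
Row 4: (4,2)O 1/5 ✗ · (4,3)X 3/7 ✗ · (4,4)X 1/6 ✗ · (4,5)O 3/4 ✓
Row 5: (5,1)X 1/3 ✗ · (5,2)X 2/6 ✗ · (5,3)O 3/7 ✗ · (5,4)O 4/7 ✗ · (5,5)O 2/4 ✗
Row 6: (6,1)O 0/2 ✗ · (6,3)O 2/4 ✗ · (6,4)X 0/4 ✗
Unsatisfied: (1,1), (1,2), (1,3), (2,2), (2,3), (3,2), (4,2), (4,3), (4,4), (5,1), (5,2), (5,3), (5,4), (5,5), (6,1), (6,3), (6,4) — 17 in total.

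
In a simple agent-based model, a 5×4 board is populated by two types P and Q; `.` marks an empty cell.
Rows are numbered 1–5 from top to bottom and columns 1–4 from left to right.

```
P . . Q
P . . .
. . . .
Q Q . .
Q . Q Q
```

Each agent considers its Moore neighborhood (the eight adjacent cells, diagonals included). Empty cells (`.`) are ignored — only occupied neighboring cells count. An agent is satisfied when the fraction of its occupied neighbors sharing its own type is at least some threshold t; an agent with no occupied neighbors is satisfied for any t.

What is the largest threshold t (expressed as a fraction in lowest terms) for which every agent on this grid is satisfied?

1/1

(1,1)P 1/1
(1,4)Q — no occupied neighbors
(2,1)P 1/1
(4,1)Q 2/2
(4,2)Q 3/3
(5,1)Q 2/2
(5,3)Q 2/2
(5,4)Q 1/1
The smallest same-type fraction is 1/1 at (1,1), which reduces to 1/1. Any threshold above that leaves this agent unsatisfied.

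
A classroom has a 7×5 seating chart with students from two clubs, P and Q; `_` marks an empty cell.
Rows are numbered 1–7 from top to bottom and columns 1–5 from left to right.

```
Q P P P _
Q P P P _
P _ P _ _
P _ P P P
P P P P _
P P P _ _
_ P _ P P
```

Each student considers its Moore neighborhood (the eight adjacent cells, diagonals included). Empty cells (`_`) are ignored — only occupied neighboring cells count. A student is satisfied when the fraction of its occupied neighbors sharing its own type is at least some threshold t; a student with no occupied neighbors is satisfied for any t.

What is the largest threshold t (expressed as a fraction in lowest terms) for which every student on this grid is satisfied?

Row 1: (1,1)Q 1/3 · (1,2)P 3/5 · (1,3)P 5/5 · (1,4)P 3/3
Row 2: (2,1)Q 1/4 · (2,2)P 5/7 · (2,3)P 6/6 · (2,4)P 4/4
Row 3: (3,1)P 2/3 · (3,3)P 5/5
Row 4: (4,1)P 3/3 · (4,3)P 5/5 · (4,4)P 5/5 · (4,5)P 2/2
Row 5: (5,1)P 4/4 · (5,2)P 7/7 · (5,3)P 6/6 · (5,4)P 5/5
Row 6: (6,1)P 4/4 · (6,2)P 6/6 · (6,3)P 6/6
Row 7: (7,2)P 3/3 · (7,4)P 2/2 · (7,5)P 1/1
The smallest same-type fraction is 1/4 at (2,1), which reduces to 1/4. Any threshold above that leaves this student unsatisfied.

1/4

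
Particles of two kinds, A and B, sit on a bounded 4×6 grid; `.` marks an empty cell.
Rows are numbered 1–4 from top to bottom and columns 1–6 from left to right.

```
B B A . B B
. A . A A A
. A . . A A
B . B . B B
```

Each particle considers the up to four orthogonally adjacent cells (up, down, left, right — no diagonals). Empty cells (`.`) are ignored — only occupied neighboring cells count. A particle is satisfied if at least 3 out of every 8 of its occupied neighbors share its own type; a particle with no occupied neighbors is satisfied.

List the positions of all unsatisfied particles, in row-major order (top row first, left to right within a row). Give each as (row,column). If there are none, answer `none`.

Row 1: (1,1)B 1/1 satisfied · (1,2)B 1/3 not · (1,3)A 0/1 not · (1,5)B 1/2 satisfied · (1,6)B 1/2 satisfied
Row 2: (2,2)A 1/2 satisfied · (2,4)A 1/1 satisfied · (2,5)A 3/4 satisfied · (2,6)A 2/3 satisfied
Row 3: (3,2)A 1/1 satisfied · (3,5)A 2/3 satisfied · (3,6)A 2/3 satisfied
Row 4: (4,1)B 0/0 satisfied · (4,3)B 0/0 satisfied · (4,5)B 1/2 satisfied · (4,6)B 1/2 satisfied

(1,2), (1,3)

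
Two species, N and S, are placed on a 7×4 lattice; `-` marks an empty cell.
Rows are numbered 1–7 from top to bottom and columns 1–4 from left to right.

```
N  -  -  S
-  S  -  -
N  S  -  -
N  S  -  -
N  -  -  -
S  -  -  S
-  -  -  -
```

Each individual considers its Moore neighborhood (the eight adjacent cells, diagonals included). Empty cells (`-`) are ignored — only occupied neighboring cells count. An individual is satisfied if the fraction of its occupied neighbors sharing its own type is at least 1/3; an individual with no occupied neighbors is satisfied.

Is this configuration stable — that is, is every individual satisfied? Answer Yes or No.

No

Row 1: (1,1)N 0/1 unhappy · (1,4)S 0/0 ok
Row 2: (2,2)S 1/3 ok
Row 3: (3,1)N 1/4 unhappy · (3,2)S 2/4 ok
Row 4: (4,1)N 2/4 ok · (4,2)S 1/4 unhappy
Row 5: (5,1)N 1/3 ok
Row 6: (6,1)S 0/1 unhappy · (6,4)S 0/0 ok
For instance (1,1) has only 0/1 same-type neighbors, below 1/3.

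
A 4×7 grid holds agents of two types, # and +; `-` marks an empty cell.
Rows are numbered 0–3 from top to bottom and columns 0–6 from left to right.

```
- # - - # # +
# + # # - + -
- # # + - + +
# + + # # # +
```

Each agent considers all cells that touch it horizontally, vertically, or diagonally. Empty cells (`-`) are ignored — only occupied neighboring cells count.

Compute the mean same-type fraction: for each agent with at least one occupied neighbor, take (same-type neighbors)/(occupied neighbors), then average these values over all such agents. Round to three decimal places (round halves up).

0.500

Row 0: (0,1)# 2/3 · (0,4)# 2/3 · (0,5)# 1/3 · (0,6)+ 1/2
Row 1: (1,0)# 2/3 · (1,1)+ 0/5 · (1,2)# 4/6 · (1,3)# 3/4 · (1,5)+ 3/5
Row 2: (2,1)# 4/7 · (2,2)# 4/8 · (2,3)+ 1/6 · (2,5)+ 3/5 · (2,6)+ 3/4
Row 3: (3,0)# 1/2 · (3,1)+ 1/4 · (3,2)+ 2/5 · (3,3)# 2/4 · (3,4)# 2/4 · (3,5)# 1/4 · (3,6)+ 2/3
Sum over 21 agents: 2/3 + 2/3 + 1/3 + 1/2 + 2/3 + 0/5 + 4/6 + 3/4 + 3/5 + 4/7 + 4/8 + 1/6 + 3/5 + 3/4 + 1/2 + 1/4 + 2/5 + 2/4 + 2/4 + 1/4 + 2/3 = 1103/105; mean = 1103/105 ÷ 21 = 1103/2205 = 0.500226… → 0.500.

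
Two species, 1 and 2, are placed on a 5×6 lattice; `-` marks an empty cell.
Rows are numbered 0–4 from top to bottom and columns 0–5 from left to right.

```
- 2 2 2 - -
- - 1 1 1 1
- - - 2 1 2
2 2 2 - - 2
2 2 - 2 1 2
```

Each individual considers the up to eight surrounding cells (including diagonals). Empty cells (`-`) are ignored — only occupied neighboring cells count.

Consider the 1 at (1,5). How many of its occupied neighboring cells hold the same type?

Occupied neighbors of (1,5): (1,4)=1, (2,4)=1, (2,5)=2.
Same type (1): 2 of 3.

2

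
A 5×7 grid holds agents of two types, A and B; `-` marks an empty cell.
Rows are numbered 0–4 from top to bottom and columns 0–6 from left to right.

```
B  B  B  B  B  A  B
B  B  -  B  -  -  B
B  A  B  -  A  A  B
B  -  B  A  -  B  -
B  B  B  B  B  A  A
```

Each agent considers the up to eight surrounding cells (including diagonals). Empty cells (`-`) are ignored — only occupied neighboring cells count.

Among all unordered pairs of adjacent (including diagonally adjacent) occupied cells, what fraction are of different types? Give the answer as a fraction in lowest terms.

Scan each occupied cell's neighbors to the right and below (and the two forward diagonals) so each pair is counted once.
Row 0: B(0,0)–B(0,1)= B(0,0)–B(1,0)= B(0,0)–B(1,1)= B(0,1)–B(0,2)= B(0,1)–B(1,1)= B(0,1)–B(1,0)= B(0,2)–B(0,3)= B(0,2)–B(1,3)= B(0,2)–B(1,1)= B(0,3)–B(0,4)= B(0,3)–B(1,3)= B(0,4)–A(0,5)≠ B(0,4)–B(1,3)= A(0,5)–B(0,6)≠ A(0,5)–B(1,6)≠ B(0,6)–B(1,6)=  → 3/16 unlike.
Row 1: B(1,0)–B(1,1)= B(1,0)–B(2,0)= B(1,0)–A(2,1)≠ B(1,1)–A(2,1)≠ B(1,1)–B(2,2)= B(1,1)–B(2,0)= B(1,3)–A(2,4)≠ B(1,3)–B(2,2)= B(1,6)–B(2,6)= B(1,6)–A(2,5)≠  → 4/10 unlike.
Row 2: B(2,0)–A(2,1)≠ B(2,0)–B(3,0)= A(2,1)–B(2,2)≠ A(2,1)–B(3,2)≠ A(2,1)–B(3,0)≠ B(2,2)–B(3,2)= B(2,2)–A(3,3)≠ A(2,4)–A(2,5)= A(2,4)–B(3,5)≠ A(2,4)–A(3,3)= A(2,5)–B(2,6)≠ A(2,5)–B(3,5)≠ B(2,6)–B(3,5)=  → 8/13 unlike.
Row 3: B(3,0)–B(4,0)= B(3,0)–B(4,1)= B(3,2)–A(3,3)≠ B(3,2)–B(4,2)= B(3,2)–B(4,3)= B(3,2)–B(4,1)= A(3,3)–B(4,3)≠ A(3,3)–B(4,4)≠ A(3,3)–B(4,2)≠ B(3,5)–A(4,5)≠ B(3,5)–A(4,6)≠ B(3,5)–B(4,4)=  → 6/12 unlike.
Row 4: B(4,0)–B(4,1)= B(4,1)–B(4,2)= B(4,2)–B(4,3)= B(4,3)–B(4,4)= B(4,4)–A(4,5)≠ A(4,5)–A(4,6)=  → 1/6 unlike.
Total adjacent occupied pairs: 57; unlike-type pairs: 22.
22/57 is already in lowest terms.

22/57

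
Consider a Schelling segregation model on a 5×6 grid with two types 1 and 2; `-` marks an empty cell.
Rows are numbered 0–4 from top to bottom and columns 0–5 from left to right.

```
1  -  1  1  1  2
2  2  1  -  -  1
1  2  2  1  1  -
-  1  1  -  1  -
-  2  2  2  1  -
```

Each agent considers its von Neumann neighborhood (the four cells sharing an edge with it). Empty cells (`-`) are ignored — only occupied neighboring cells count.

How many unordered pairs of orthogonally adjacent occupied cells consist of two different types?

13

Scan each occupied cell's neighbors to the right and below so each pair is counted once.
Row 0: 1(0,0)–2(1,0)≠ 1(0,2)–1(0,3)= 1(0,2)–1(1,2)= 1(0,3)–1(0,4)= 1(0,4)–2(0,5)≠ 2(0,5)–1(1,5)≠  → 3/6 unlike.
Row 1: 2(1,0)–2(1,1)= 2(1,0)–1(2,0)≠ 2(1,1)–1(1,2)≠ 2(1,1)–2(2,1)= 1(1,2)–2(2,2)≠  → 3/5 unlike.
Row 2: 1(2,0)–2(2,1)≠ 2(2,1)–2(2,2)= 2(2,1)–1(3,1)≠ 2(2,2)–1(2,3)≠ 2(2,2)–1(3,2)≠ 1(2,3)–1(2,4)= 1(2,4)–1(3,4)=  → 4/7 unlike.
Row 3: 1(3,1)–1(3,2)= 1(3,1)–2(4,1)≠ 1(3,2)–2(4,2)≠ 1(3,4)–1(4,4)=  → 2/4 unlike.
Row 4: 2(4,1)–2(4,2)= 2(4,2)–2(4,3)= 2(4,3)–1(4,4)≠  → 1/3 unlike.
Total adjacent occupied pairs: 25; unlike-type pairs: 13.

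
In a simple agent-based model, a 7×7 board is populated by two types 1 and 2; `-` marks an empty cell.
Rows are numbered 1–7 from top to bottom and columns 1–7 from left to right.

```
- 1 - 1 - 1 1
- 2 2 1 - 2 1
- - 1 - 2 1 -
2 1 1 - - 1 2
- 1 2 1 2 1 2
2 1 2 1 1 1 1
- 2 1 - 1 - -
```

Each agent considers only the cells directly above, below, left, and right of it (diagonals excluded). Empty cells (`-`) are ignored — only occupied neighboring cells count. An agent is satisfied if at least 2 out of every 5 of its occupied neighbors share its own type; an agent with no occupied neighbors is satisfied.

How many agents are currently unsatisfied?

15

(1,2)1 0/1 unhappy
(1,4)1 1/1 ok
(1,6)1 1/2 ok
(1,7)1 2/2 ok
(2,2)2 1/2 ok
(2,3)2 1/3 unhappy
(2,4)1 1/2 ok
(2,6)2 0/3 unhappy
(2,7)1 1/2 ok
(3,3)1 1/2 ok
(3,5)2 0/1 unhappy
(3,6)1 1/3 unhappy
(4,1)2 0/1 unhappy
(4,2)1 2/3 ok
(4,3)1 2/3 ok
(4,6)1 2/3 ok
(4,7)2 1/2 ok
(5,2)1 2/3 ok
(5,3)2 1/4 unhappy
(5,4)1 1/3 unhappy
(5,5)2 0/3 unhappy
(5,6)1 2/4 ok
(5,7)2 1/3 unhappy
(6,1)2 0/1 unhappy
(6,2)1 1/4 unhappy
(6,3)2 1/4 unhappy
(6,4)1 2/3 ok
(6,5)1 3/4 ok
(6,6)1 3/3 ok
(6,7)1 1/2 ok
(7,2)2 0/2 unhappy
(7,3)1 0/2 unhappy
(7,5)1 1/1 ok
Unsatisfied: (1,2), (2,3), (2,6), (3,5), (3,6), (4,1), (5,3), (5,4), (5,5), (5,7), (6,1), (6,2), (6,3), (7,2), (7,3) — 15 in total.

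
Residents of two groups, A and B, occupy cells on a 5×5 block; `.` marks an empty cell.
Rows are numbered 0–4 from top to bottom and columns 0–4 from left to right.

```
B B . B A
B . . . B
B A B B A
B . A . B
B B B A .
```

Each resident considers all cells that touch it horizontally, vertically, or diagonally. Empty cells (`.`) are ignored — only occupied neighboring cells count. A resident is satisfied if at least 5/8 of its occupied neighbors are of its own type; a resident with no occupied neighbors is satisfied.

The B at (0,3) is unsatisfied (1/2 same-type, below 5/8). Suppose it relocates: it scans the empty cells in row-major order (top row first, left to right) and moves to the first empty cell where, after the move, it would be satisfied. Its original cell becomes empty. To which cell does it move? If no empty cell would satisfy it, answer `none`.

(0,2)

Vacating (0,3). Empty cells in order:
  (0,2): 1/1 same-type → satisfied — stop here.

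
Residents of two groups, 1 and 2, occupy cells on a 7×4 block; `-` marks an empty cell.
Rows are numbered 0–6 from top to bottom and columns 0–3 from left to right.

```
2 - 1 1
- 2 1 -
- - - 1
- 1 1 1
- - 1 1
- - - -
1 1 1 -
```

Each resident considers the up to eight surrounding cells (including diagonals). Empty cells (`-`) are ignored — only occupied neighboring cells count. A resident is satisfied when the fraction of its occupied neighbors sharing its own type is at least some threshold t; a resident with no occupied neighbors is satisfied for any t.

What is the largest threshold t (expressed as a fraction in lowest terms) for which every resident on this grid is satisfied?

1/3

Row 0: (0,0)2 1/1 · (0,2)1 2/3 · (0,3)1 2/2
Row 1: (1,1)2 1/3 · (1,2)1 3/4
Row 2: (2,3)1 3/3
Row 3: (3,1)1 2/2 · (3,2)1 5/5 · (3,3)1 4/4
Row 4: (4,2)1 4/4 · (4,3)1 3/3
Row 6: (6,0)1 1/1 · (6,1)1 2/2 · (6,2)1 1/1
The smallest same-type fraction is 1/3 at (1,1), which reduces to 1/3. Any threshold above that leaves this resident unsatisfied.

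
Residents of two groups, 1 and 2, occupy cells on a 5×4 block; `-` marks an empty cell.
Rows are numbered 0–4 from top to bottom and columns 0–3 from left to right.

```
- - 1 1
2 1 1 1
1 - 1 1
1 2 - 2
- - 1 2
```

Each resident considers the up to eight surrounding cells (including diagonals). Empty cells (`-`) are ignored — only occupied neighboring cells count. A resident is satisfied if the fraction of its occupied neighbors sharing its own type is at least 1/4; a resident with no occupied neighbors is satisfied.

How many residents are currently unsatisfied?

(0,2)1 4/4 satisfied
(0,3)1 3/3 satisfied
(1,0)2 0/2 not
(1,1)1 4/5 satisfied
(1,2)1 6/6 satisfied
(1,3)1 5/5 satisfied
(2,0)1 2/4 satisfied
(2,2)1 4/6 satisfied
(2,3)1 3/4 satisfied
(3,0)1 1/2 satisfied
(3,1)2 0/4 not
(3,3)2 1/4 satisfied
(4,2)1 0/3 not
(4,3)2 1/2 satisfied
Unsatisfied: (1,0), (3,1), (4,2) — 3 in total.

3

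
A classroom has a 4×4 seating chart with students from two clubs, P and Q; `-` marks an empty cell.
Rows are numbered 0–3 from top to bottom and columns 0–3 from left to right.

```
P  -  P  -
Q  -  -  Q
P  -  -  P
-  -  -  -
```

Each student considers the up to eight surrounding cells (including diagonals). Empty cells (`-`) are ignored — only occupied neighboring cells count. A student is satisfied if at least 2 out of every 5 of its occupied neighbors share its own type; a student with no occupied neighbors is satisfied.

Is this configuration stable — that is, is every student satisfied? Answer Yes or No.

No

(0,0)P 0/1 ✗
(0,2)P 0/1 ✗
(1,0)Q 0/2 ✗
(1,3)Q 0/2 ✗
(2,0)P 0/1 ✗
(2,3)P 0/1 ✗
For instance (0,0) has only 0/1 same-type neighbors, below 2/5.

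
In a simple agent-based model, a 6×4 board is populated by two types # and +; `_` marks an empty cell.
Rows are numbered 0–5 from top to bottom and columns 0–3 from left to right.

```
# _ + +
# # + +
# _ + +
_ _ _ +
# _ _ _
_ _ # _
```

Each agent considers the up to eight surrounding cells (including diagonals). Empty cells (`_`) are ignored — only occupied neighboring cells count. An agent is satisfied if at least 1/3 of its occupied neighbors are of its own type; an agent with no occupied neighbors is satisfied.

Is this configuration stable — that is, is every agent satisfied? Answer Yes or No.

Yes

Row 0: (0,0)# 2/2 ok · (0,2)+ 3/4 ok · (0,3)+ 3/3 ok
Row 1: (1,0)# 3/3 ok · (1,1)# 3/6 ok · (1,2)+ 5/6 ok · (1,3)+ 5/5 ok
Row 2: (2,0)# 2/2 ok · (2,2)+ 4/5 ok · (2,3)+ 4/4 ok
Row 3: (3,3)+ 2/2 ok
Row 4: (4,0)# 0/0 ok
Row 5: (5,2)# 0/0 ok
All meet the threshold, so the configuration is stable.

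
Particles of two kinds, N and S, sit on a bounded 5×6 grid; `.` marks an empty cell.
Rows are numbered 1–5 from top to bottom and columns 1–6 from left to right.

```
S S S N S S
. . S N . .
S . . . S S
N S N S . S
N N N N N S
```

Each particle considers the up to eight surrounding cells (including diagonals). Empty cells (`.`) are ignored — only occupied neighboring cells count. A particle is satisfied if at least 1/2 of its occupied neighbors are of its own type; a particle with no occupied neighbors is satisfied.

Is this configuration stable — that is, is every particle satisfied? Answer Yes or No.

No

(1,1)S 1/1 ok
(1,2)S 3/3 ok
(1,3)S 2/4 ok
(1,4)N 1/4 unhappy
(1,5)S 1/3 unhappy
(1,6)S 1/1 ok
(2,3)S 2/4 ok
(2,4)N 1/5 unhappy
(3,1)S 1/2 ok
(3,5)S 3/4 ok
(3,6)S 2/2 ok
(4,1)N 2/4 ok
(4,2)S 1/6 unhappy
(4,3)N 3/5 ok
(4,4)S 1/5 unhappy
(4,6)S 3/4 ok
(5,1)N 2/3 ok
(5,2)N 4/5 ok
(5,3)N 3/5 ok
(5,4)N 3/4 ok
(5,5)N 1/4 unhappy
(5,6)S 1/2 ok
For instance (1,4) has only 1/4 same-type neighbors, below 1/2.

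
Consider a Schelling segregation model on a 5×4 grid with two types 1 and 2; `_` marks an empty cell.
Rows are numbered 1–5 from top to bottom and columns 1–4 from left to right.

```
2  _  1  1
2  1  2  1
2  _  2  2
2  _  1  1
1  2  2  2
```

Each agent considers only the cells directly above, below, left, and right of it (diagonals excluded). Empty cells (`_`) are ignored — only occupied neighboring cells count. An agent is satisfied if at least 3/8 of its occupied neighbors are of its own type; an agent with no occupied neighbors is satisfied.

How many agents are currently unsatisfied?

Row 1: (1,1)2 1/1 ok · (1,3)1 1/2 ok · (1,4)1 2/2 ok
Row 2: (2,1)2 2/3 ok · (2,2)1 0/2 unhappy · (2,3)2 1/4 unhappy · (2,4)1 1/3 unhappy
Row 3: (3,1)2 2/2 ok · (3,3)2 2/3 ok · (3,4)2 1/3 unhappy
Row 4: (4,1)2 1/2 ok · (4,3)1 1/3 unhappy · (4,4)1 1/3 unhappy
Row 5: (5,1)1 0/2 unhappy · (5,2)2 1/2 ok · (5,3)2 2/3 ok · (5,4)2 1/2 ok
Unsatisfied: (2,2), (2,3), (2,4), (3,4), (4,3), (4,4), (5,1) — 7 in total.

7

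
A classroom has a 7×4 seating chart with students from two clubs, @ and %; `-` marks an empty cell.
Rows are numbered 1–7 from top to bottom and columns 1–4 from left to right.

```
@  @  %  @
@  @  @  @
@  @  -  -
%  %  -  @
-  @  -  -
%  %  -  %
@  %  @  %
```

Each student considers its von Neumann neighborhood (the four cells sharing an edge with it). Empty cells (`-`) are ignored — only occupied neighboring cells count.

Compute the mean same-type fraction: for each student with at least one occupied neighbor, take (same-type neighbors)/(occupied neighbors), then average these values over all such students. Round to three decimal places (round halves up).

0.550

Row 1: (1,1)@ 2/2 · (1,2)@ 2/3 · (1,3)% 0/3 · (1,4)@ 1/2
Row 2: (2,1)@ 3/3 · (2,2)@ 4/4 · (2,3)@ 2/3 · (2,4)@ 2/2
Row 3: (3,1)@ 2/3 · (3,2)@ 2/3
Row 4: (4,1)% 1/2 · (4,2)% 1/3 · (4,4)@ — no occupied neighbors
Row 5: (5,2)@ 0/2
Row 6: (6,1)% 1/2 · (6,2)% 2/3 · (6,4)% 1/1
Row 7: (7,1)@ 0/2 · (7,2)% 1/3 · (7,3)@ 0/2 · (7,4)% 1/2
Sum over 20 students: 2/2 + 2/3 + 0/3 + 1/2 + 3/3 + 4/4 + 2/3 + 2/2 + 2/3 + 2/3 + 1/2 + 1/3 + 0/2 + 1/2 + 2/3 + 1/1 + 0/2 + 1/3 + 0/2 + 1/2 = 11; mean = 11 ÷ 20 = 11/20 = 0.55 → 0.550.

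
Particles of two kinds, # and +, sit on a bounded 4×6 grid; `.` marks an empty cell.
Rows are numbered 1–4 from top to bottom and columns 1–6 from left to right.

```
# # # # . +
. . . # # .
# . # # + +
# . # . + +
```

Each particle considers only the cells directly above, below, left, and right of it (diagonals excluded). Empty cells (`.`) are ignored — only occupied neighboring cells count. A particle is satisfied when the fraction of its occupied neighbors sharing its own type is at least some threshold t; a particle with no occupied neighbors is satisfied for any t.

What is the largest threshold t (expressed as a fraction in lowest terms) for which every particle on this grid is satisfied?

(1,1)# 1/1
(1,2)# 2/2
(1,3)# 2/2
(1,4)# 2/2
(1,6)+ — no occupied neighbors
(2,4)# 3/3
(2,5)# 1/2
(3,1)# 1/1
(3,3)# 2/2
(3,4)# 2/3
(3,5)+ 2/4
(3,6)+ 2/2
(4,1)# 1/1
(4,3)# 1/1
(4,5)+ 2/2
(4,6)+ 2/2
The smallest same-type fraction is 1/2 at (2,5), which reduces to 1/2. Any threshold above that leaves this particle unsatisfied.

1/2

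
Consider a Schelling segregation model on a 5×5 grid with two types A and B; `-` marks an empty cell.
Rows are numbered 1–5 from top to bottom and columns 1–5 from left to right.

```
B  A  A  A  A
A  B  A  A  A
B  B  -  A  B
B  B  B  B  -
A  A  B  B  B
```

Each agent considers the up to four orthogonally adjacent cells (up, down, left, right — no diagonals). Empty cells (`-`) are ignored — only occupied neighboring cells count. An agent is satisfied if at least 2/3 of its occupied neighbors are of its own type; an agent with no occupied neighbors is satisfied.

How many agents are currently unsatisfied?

(1,1)B 0/2 ✗
(1,2)A 1/3 ✗
(1,3)A 3/3 ✓
(1,4)A 3/3 ✓
(1,5)A 2/2 ✓
(2,1)A 0/3 ✗
(2,2)B 1/4 ✗
(2,3)A 2/3 ✓
(2,4)A 4/4 ✓
(2,5)A 2/3 ✓
(3,1)B 2/3 ✓
(3,2)B 3/3 ✓
(3,4)A 1/3 ✗
(3,5)B 0/2 ✗
(4,1)B 2/3 ✓
(4,2)B 3/4 ✓
(4,3)B 3/3 ✓
(4,4)B 2/3 ✓
(5,1)A 1/2 ✗
(5,2)A 1/3 ✗
(5,3)B 2/3 ✓
(5,4)B 3/3 ✓
(5,5)B 1/1 ✓
Unsatisfied: (1,1), (1,2), (2,1), (2,2), (3,4), (3,5), (5,1), (5,2) — 8 in total.

8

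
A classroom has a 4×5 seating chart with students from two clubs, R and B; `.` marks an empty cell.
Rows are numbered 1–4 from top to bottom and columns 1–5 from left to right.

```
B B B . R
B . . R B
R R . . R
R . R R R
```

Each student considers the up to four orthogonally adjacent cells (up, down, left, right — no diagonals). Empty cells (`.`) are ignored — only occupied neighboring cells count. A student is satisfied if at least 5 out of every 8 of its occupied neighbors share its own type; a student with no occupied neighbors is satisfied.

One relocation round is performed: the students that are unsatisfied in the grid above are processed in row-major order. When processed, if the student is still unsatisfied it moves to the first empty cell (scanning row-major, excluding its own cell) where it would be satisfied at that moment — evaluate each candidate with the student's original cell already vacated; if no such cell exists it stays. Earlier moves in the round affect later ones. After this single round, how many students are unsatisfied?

0

Initially unsatisfied (in order): (1,5), (2,1), (2,4), (2,5), (3,5).
  (1,5) → (3,3).
  (2,1) → (1,5).
  (2,4) → (3,4).
  (2,5) → (1,4).
  (3,5): now satisfied by earlier moves; stays.
Resulting grid:
B B B B B
. . . . .
R R R R R
R . R R R
All satisfied now.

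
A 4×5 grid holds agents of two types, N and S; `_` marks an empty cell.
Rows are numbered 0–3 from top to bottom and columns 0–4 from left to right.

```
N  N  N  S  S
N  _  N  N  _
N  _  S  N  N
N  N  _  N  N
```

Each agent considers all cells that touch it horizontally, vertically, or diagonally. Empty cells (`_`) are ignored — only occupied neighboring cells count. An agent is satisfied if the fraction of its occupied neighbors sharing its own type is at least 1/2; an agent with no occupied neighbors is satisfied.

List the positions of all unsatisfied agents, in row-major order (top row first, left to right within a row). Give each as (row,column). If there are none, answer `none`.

(0,3), (2,2)

Row 0: (0,0)N 2/2 ✓ · (0,1)N 4/4 ✓ · (0,2)N 3/4 ✓ · (0,3)S 1/4 ✗ · (0,4)S 1/2 ✓
Row 1: (1,0)N 3/3 ✓ · (1,2)N 4/6 ✓ · (1,3)N 4/7 ✓
Row 2: (2,0)N 3/3 ✓ · (2,2)S 0/5 ✗ · (2,3)N 5/6 ✓ · (2,4)N 4/4 ✓
Row 3: (3,0)N 2/2 ✓ · (3,1)N 2/3 ✓ · (3,3)N 3/4 ✓ · (3,4)N 3/3 ✓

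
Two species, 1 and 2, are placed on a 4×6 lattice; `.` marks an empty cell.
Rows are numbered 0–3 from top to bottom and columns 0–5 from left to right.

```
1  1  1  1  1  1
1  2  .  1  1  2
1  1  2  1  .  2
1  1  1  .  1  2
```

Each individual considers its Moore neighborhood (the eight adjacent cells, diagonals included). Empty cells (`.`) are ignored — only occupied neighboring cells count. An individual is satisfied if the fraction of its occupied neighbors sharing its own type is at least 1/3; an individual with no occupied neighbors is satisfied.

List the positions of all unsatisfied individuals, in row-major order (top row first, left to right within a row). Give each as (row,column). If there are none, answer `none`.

(0,0)1 2/3 ✓
(0,1)1 3/4 ✓
(0,2)1 3/4 ✓
(0,3)1 4/4 ✓
(0,4)1 4/5 ✓
(0,5)1 2/3 ✓
(1,0)1 4/5 ✓
(1,1)2 1/7 ✗
(1,3)1 5/6 ✓
(1,4)1 5/7 ✓
(1,5)2 1/4 ✗
(2,0)1 4/5 ✓
(2,1)1 5/7 ✓
(2,2)2 1/6 ✗
(2,3)1 4/5 ✓
(2,5)2 2/4 ✓
(3,0)1 3/3 ✓
(3,1)1 4/5 ✓
(3,2)1 3/4 ✓
(3,4)1 1/3 ✓
(3,5)2 1/2 ✓

(1,1), (1,5), (2,2)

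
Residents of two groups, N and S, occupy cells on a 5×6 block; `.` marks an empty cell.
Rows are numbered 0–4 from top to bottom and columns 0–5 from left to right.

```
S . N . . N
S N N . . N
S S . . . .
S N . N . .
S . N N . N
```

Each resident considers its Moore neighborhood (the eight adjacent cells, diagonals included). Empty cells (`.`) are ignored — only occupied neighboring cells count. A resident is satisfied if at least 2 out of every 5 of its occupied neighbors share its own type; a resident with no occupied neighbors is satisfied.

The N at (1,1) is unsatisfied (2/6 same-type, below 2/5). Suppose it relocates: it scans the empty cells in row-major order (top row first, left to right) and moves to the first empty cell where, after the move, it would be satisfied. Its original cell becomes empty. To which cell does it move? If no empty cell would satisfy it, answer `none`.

(0,1)

Vacating (1,1). Empty cells in order:
  (0,1): 2/4 same-type → satisfied — stop here.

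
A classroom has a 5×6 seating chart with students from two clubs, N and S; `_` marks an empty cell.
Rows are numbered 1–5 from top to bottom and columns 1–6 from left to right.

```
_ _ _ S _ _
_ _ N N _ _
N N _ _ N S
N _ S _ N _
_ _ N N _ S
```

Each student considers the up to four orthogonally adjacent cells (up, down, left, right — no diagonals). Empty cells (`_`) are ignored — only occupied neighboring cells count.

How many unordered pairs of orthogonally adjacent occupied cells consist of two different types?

3

Scan each occupied cell's neighbors to the right and below so each pair is counted once.
From row 1: 1 unlike of 1 pairs (running 1/1).
From row 2: 0 unlike of 1 pairs (running 1/2).
From row 3: 1 unlike of 4 pairs (running 2/6).
From row 4: 1 unlike of 1 pairs (running 3/7).
From row 5: 0 unlike of 1 pairs (running 3/8).
Total adjacent occupied pairs: 8; unlike-type pairs: 3.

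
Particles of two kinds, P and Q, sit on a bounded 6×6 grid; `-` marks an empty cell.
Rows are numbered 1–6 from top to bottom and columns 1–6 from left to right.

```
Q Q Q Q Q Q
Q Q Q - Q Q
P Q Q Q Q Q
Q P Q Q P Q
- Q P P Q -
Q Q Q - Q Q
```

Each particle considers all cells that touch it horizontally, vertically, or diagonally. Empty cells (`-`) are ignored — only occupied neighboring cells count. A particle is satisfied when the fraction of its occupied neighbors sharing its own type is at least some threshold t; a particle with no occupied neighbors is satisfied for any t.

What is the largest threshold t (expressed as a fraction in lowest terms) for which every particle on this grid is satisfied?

(1,1)Q 3/3
(1,2)Q 5/5
(1,3)Q 4/4
(1,4)Q 4/4
(1,5)Q 4/4
(1,6)Q 3/3
(2,1)Q 4/5
(2,2)Q 7/8
(2,3)Q 7/7
(2,5)Q 7/7
(2,6)Q 5/5
(3,1)P 1/5
(3,2)Q 6/8
(3,3)Q 6/7
(3,4)Q 6/7
(3,5)Q 6/7
(3,6)Q 4/5
(4,1)Q 2/4
(4,2)P 2/7
(4,3)Q 5/8
(4,4)Q 5/8
(4,5)P 1/7
(4,6)Q 3/4
(5,2)Q 5/7
(5,3)P 2/7
(5,4)P 2/7
(5,5)Q 4/6
(6,1)Q 2/2
(6,2)Q 3/4
(6,3)Q 2/4
(6,5)Q 2/3
(6,6)Q 2/2
The smallest same-type fraction is 1/7 at (4,5), which reduces to 1/7. Any threshold above that leaves this particle unsatisfied.

1/7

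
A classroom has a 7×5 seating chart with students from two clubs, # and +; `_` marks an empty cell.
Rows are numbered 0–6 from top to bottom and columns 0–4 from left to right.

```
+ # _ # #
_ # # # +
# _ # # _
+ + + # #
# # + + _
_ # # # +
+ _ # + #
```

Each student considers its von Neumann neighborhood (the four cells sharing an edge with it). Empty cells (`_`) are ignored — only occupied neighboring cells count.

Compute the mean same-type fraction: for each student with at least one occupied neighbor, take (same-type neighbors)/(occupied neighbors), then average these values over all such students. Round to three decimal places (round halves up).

0.509

Row 0: (0,0)+ 0/1 · (0,1)# 1/2 · (0,3)# 2/2 · (0,4)# 1/2
Row 1: (1,1)# 2/2 · (1,2)# 3/3 · (1,3)# 3/4 · (1,4)+ 0/2
Row 2: (2,0)# 0/1 · (2,2)# 2/3 · (2,3)# 3/3
Row 3: (3,0)+ 1/3 · (3,1)+ 2/3 · (3,2)+ 2/4 · (3,3)# 2/4 · (3,4)# 1/1
Row 4: (4,0)# 1/2 · (4,1)# 2/4 · (4,2)+ 2/4 · (4,3)+ 1/3
Row 5: (5,1)# 2/2 · (5,2)# 3/4 · (5,3)# 1/4 · (5,4)+ 0/2
Row 6: (6,0)+ — no occupied neighbors · (6,2)# 1/2 · (6,3)+ 0/3 · (6,4)# 0/2
Sum over 27 students: 0/1 + 1/2 + 2/2 + 1/2 + 2/2 + 3/3 + 3/4 + 0/2 + 0/1 + 2/3 + 3/3 + 1/3 + 2/3 + 2/4 + 2/4 + 1/1 + 1/2 + 2/4 + 2/4 + 1/3 + 2/2 + 3/4 + 1/4 + 0/2 + 1/2 + 0/3 + 0/2 = 55/4; mean = 55/4 ÷ 27 = 55/108 = 0.509259… → 0.509.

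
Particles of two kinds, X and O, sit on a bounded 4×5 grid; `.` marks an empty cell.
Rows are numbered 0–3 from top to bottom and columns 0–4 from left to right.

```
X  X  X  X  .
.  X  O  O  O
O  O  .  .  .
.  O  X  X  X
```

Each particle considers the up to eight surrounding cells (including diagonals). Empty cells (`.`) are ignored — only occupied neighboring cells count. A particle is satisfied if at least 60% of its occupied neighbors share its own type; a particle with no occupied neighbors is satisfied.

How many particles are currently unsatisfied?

Row 0: (0,0)X 2/2 ✓ · (0,1)X 3/4 ✓ · (0,2)X 3/5 ✓ · (0,3)X 1/4 ✗
Row 1: (1,1)X 3/6 ✗ · (1,2)O 2/6 ✗ · (1,3)O 2/4 ✗ · (1,4)O 1/2 ✗
Row 2: (2,0)O 2/3 ✓ · (2,1)O 3/5 ✓
Row 3: (3,1)O 2/3 ✓ · (3,2)X 1/3 ✗ · (3,3)X 2/2 ✓ · (3,4)X 1/1 ✓
Unsatisfied: (0,3), (1,1), (1,2), (1,3), (1,4), (3,2) — 6 in total.

6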